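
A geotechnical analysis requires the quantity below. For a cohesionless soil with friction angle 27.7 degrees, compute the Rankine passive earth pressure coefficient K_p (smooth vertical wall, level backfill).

2.74

K_p = (1 + sin φ)/(1 − sin φ) = tan²(45° + 27.7°/2) = 2.737.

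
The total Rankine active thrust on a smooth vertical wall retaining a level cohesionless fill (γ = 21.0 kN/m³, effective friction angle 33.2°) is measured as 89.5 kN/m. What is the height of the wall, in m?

5.40 m

K_a = 0.2924. P_a = ½ K_a γ H² ⇒ H = √(2P_a/(K_a γ)).
H = √(2×89.5/(0.2924×21.0)) = 5.400 m.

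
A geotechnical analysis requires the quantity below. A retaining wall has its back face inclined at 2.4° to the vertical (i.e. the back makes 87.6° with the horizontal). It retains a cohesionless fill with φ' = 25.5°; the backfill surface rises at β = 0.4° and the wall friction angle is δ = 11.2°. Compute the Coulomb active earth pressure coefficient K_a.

0.382

K_a = sin²(α+φ) / [sin²α · sin(α−δ) · (1 + √{sin(φ+δ)sin(φ−β) / (sin(α−δ)sin(α+β))})²].
With α = 87.6°, φ = 25.5°, δ = 11.2°, β = 0.4°: K_a = 0.3820.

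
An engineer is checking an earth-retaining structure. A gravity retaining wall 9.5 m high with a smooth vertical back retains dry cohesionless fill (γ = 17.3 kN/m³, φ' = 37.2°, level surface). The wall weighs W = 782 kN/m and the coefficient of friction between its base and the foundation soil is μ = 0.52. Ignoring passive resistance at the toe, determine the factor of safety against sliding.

2.11

K_a = tan²(45° − 37.2°/2) = 0.2464.
P_a = ½K_aγH² = 0.5×0.2464×17.3×9.5² = 192.4 kN/m, acting at H/3 = 3.167 m above the base.
FS_sliding = μW / P_a = 0.52×782 / 192.4 = 2.114.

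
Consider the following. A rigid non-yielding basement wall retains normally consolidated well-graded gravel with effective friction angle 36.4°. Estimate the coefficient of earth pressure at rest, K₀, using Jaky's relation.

K₀ = 1 − sin φ' = 1 − sin 36.4° = 0.4066.

0.407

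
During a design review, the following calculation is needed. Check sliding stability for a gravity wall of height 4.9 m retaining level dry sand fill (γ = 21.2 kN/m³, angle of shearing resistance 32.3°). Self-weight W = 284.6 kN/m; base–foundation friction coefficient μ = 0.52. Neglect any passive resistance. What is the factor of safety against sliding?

K_a = tan²(45° − 32.3°/2) = 0.3035.
P_a = ½K_aγH² = 0.5×0.3035×21.2×4.9² = 77.24 kN/m, acting at H/3 = 1.633 m above the base.
FS_sliding = μW / P_a = 0.52×284.6 / 77.24 = 1.916.

1.92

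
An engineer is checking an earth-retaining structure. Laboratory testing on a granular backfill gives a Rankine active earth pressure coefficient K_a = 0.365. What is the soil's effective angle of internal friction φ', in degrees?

27.7°

K_a = tan²(45° − φ/2) ⇒ 45° − φ/2 = arctan(√0.365) = 31.14°.
φ = 2(45° − 31.14°) = 27.72°.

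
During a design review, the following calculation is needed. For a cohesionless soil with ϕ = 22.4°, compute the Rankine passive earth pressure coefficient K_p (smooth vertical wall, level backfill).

2.23

K_p = (1 + sin φ)/(1 − sin φ) = tan²(45° + 22.4°/2) = 2.231.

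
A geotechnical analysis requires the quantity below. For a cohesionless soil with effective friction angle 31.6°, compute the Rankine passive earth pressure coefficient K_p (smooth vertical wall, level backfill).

K_p = (1 + sin φ)/(1 − sin φ) = tan²(45° + 31.6°/2) = 3.202.

3.20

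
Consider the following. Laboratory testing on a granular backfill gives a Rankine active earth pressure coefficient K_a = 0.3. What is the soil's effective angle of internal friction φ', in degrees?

K_a = tan²(45° − φ/2) ⇒ 45° − φ/2 = arctan(√0.3) = 28.71°.
φ = 2(45° − 28.71°) = 32.58°.

32.6°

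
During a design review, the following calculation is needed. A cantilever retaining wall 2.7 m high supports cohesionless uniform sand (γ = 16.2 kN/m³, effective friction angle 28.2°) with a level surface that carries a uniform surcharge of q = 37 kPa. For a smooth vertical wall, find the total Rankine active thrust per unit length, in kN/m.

56.9 kN/m

K_a = tan²(45° − φ/2) = 0.3582.
Soil triangle: ½ K_a γ H² = 0.5×0.3582×16.2×2.7² = 21.15 kN/m.
Surcharge rectangle: K_a q H = 0.3582×37×2.7 = 35.78 kN/m.
Total = 21.15 + 35.78 = 56.93 kN/m.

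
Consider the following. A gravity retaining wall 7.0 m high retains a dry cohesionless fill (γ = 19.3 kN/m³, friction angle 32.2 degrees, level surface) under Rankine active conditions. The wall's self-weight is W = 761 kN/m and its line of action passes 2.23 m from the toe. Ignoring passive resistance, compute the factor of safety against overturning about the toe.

K_a = tan²(45° − 32.2°/2) = 0.3047.
P_a = ½K_aγH² = 0.5×0.3047×19.3×7.0² = 144.1 kN/m, acting at H/3 = 2.333 m above the base.
Overturning moment M_o = P_a × H/3 = 144.1 × 2.333 = 336.2.
Resisting moment M_r = W × 2.23 = 761 × 2.23 = 1697.
FS_overturning = M_r/M_o = 1697/336.2 = 5.047.

5.05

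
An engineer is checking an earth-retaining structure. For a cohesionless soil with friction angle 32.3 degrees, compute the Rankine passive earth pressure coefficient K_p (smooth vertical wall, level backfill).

3.30

K_p = (1 + sin φ)/(1 − sin φ) = tan²(45° + 32.3°/2) = 3.295.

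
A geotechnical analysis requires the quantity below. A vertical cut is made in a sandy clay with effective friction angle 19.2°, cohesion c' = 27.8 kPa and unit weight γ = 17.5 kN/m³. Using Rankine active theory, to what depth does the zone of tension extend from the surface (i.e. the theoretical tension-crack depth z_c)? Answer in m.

K_a = tan²(45° − 19.2°/2) = 0.5050; √K_a = 0.7107.
The active pressure is zero where K_a γ z = 2c√K_a, so z_c = 2c/(γ√K_a) = 2×27.8/(17.5×0.7107) = 4.471 m.

4.47 m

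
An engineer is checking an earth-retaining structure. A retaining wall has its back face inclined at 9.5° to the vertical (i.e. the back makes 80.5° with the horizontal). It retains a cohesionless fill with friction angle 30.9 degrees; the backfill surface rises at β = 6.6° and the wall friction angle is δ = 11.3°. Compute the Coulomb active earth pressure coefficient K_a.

K_a = sin²(α+φ) / [sin²α · sin(α−δ) · (1 + √{sin(φ+δ)sin(φ−β) / (sin(α−δ)sin(α+β))})²].
With α = 80.5°, φ = 30.9°, δ = 11.3°, β = 6.6°: K_a = 0.3998.

0.400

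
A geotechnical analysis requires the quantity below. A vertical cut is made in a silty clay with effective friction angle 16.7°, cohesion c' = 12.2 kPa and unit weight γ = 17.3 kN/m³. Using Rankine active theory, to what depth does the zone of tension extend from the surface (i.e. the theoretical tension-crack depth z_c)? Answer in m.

1.90 m

K_a = tan²(45° − 16.7°/2) = 0.5536; √K_a = 0.7440.
The active pressure is zero where K_a γ z = 2c√K_a, so z_c = 2c/(γ√K_a) = 2×12.2/(17.3×0.7440) = 1.896 m.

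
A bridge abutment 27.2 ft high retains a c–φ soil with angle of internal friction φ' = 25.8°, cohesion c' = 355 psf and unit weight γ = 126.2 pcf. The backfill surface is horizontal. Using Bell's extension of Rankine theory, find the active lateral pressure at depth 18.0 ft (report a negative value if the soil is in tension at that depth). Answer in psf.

K_a = (1 − sin φ)/(1 + sin φ) = 0.3935.
σ_a = K_a γ z − 2c√K_a = 0.3935×126.2×18.0 − 2×355×0.6273 = 448.5 psf.

449 psf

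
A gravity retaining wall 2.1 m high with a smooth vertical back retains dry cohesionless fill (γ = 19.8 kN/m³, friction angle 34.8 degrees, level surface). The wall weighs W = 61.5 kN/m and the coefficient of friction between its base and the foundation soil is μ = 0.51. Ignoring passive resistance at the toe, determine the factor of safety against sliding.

2.63

K_a = tan²(45° − 34.8°/2) = 0.2733.
P_a = ½K_aγH² = 0.5×0.2733×19.8×2.1² = 11.93 kN/m, acting at H/3 = 0.7000 m above the base.
FS_sliding = μW / P_a = 0.51×61.5 / 11.93 = 2.629.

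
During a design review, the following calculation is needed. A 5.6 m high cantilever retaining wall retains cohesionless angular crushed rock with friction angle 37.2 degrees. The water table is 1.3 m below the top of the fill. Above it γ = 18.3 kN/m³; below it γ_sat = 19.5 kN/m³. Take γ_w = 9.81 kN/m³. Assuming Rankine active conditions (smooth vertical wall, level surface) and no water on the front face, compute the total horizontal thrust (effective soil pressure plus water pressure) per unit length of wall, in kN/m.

142 kN/m

K_a = tan²(45° − φ/2) = 0.2464.
γ' = 19.5 − 9.81 = 9.690 kN/m³. Depth below WT = 4.3 m.
σ'_h at WT = K_a γ d_w = 5.862 kPa; at base = 5.862 + K_a γ' × 4.3 = 16.13 kPa.
P₁ (0–1.3 m) = ½×5.862×1.3 = 3.810. P₂ (1.3–5.6 m) = ½(5.862+16.13)×4.3 = 47.28.
P_w = ½ γ_w h₂² = 0.5×9.81×4.3² = 90.69. Total = 3.810+47.28+90.69 = 141.8 kN/m.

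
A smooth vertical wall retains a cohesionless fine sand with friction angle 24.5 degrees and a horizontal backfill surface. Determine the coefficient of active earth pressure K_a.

0.414

K_a = tan²(45° − φ/2) = tan²(32.75°) = 0.4137.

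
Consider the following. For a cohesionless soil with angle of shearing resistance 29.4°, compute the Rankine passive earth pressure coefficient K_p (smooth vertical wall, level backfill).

K_p = (1 + sin φ)/(1 − sin φ) = tan²(45° + 29.4°/2) = 2.929.

2.93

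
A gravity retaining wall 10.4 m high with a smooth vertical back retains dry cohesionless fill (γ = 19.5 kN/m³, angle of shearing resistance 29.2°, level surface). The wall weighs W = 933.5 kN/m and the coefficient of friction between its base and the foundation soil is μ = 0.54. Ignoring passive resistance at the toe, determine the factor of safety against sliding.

1.39

K_a = tan²(45° − 29.2°/2) = 0.3442.
P_a = ½K_aγH² = 0.5×0.3442×19.5×10.4² = 363.0 kN/m, acting at H/3 = 3.467 m above the base.
FS_sliding = μW / P_a = 0.54×933.5 / 363.0 = 1.389.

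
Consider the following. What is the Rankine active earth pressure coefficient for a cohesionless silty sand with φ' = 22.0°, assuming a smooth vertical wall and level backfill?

K_a = tan²(45° − φ/2) = tan²(34.00°) = 0.4550.

0.455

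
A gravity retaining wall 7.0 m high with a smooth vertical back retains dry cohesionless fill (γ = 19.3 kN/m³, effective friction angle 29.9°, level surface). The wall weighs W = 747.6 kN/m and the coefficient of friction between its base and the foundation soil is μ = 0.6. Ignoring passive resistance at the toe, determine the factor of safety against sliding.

2.83

K_a = tan²(45° − 29.9°/2) = 0.3347.
P_a = ½K_aγH² = 0.5×0.3347×19.3×7.0² = 158.3 kN/m, acting at H/3 = 2.333 m above the base.
FS_sliding = μW / P_a = 0.6×747.6 / 158.3 = 2.834.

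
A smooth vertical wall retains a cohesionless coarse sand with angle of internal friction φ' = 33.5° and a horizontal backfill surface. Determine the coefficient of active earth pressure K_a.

0.289

K_a = tan²(45° − φ/2) = tan²(28.25°) = 0.2887.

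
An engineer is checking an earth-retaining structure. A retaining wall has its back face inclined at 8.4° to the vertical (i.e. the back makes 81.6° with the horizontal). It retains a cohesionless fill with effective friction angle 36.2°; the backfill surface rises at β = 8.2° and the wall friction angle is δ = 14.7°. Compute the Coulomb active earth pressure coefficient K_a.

K_a = sin²(α+φ) / [sin²α · sin(α−δ) · (1 + √{sin(φ+δ)sin(φ−β) / (sin(α−δ)sin(α+β))})²].
With α = 81.6°, φ = 36.2°, δ = 14.7°, β = 8.2°: K_a = 0.3274.

0.327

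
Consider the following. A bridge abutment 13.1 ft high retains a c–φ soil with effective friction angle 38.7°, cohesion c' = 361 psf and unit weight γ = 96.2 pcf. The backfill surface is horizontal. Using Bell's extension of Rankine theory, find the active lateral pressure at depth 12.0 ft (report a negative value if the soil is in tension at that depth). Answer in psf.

K_a = (1 − sin φ)/(1 + sin φ) = 0.2306.
σ_a = K_a γ z − 2c√K_a = 0.2306×96.2×12.0 − 2×361×0.4802 = -80.51 psf.

-80.5 psf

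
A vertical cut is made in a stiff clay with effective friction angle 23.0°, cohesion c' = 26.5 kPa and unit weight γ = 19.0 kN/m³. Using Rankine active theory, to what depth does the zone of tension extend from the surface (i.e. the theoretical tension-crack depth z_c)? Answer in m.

4.21 m

K_a = tan²(45° − 23.0°/2) = 0.4381; √K_a = 0.6619.
The active pressure is zero where K_a γ z = 2c√K_a, so z_c = 2c/(γ√K_a) = 2×26.5/(19.0×0.6619) = 4.214 m.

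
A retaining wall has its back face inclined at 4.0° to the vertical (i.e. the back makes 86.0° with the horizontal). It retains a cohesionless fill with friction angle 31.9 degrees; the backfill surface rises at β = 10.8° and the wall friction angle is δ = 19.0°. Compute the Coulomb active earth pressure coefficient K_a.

0.354

K_a = sin²(α+φ) / [sin²α · sin(α−δ) · (1 + √{sin(φ+δ)sin(φ−β) / (sin(α−δ)sin(α+β))})²].
With α = 86.0°, φ = 31.9°, δ = 19.0°, β = 10.8°: K_a = 0.3536.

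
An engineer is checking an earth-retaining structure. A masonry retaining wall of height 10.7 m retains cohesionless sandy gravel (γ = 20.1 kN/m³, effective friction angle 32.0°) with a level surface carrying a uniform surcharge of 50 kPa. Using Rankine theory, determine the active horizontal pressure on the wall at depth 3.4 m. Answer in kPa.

K_a = (1 − sin φ)/(1 + sin φ) = 0.3073.
σ_v = γz + q = 20.1 × 3.4 + 50 = 118.3 kPa.
σ_h = K_a σ_v = 0.3073 × 118.3 = 36.36 kPa.

36.4 kPa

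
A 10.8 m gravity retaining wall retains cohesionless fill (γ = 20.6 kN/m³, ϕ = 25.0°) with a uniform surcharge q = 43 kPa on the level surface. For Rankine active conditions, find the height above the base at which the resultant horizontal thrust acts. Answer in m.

4.10 m

K_a = 0.4059.
Triangular part P₁ = ½K_aγH² = 487.6 at H/3 = 3.600 m; rectangular part P₂ = K_a q H = 188.5 at H/2 = 5.400 m.
ȳ = (P₁·3.600 + P₂·5.400)/(P₁+P₂) = 4.102 m.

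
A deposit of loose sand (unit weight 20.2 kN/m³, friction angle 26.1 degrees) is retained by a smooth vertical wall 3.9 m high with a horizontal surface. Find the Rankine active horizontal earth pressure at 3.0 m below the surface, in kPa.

K_a = (1 − sin φ)/(1 + sin φ) = 0.3889.
σ_h = K_a γ z = 0.3889 × 20.2 × 3.0 = 23.57 kPa.

23.6 kPa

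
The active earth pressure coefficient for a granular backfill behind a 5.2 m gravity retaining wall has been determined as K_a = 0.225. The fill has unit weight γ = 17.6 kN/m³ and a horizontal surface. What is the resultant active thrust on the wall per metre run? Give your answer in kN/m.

P = ½ K_a γ H² = 0.5 × 0.225 × 17.6 × 5.2² = 53.54 kN/m.

53.5 kN/m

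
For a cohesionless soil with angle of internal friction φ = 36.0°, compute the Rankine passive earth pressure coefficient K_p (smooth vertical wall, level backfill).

K_p = (1 + sin φ)/(1 − sin φ) = tan²(45° + 36.0°/2) = 3.852.

3.85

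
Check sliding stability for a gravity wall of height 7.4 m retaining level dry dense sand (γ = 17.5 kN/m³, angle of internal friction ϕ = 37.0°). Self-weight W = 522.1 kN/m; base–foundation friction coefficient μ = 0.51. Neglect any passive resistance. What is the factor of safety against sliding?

2.24

K_a = tan²(45° − 37.0°/2) = 0.2486.
P_a = ½K_aγH² = 0.5×0.2486×17.5×7.4² = 119.1 kN/m, acting at H/3 = 2.467 m above the base.
FS_sliding = μW / P_a = 0.51×522.1 / 119.1 = 2.236.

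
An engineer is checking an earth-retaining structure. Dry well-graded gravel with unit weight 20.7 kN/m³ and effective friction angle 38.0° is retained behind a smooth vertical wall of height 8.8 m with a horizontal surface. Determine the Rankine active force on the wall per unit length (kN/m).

K_a = tan²(45° − φ/2) = 0.2379.
P_a = ½ K_a γ H² = 0.5 × 0.2379 × 20.7 × 8.8² = 190.7 kN/m.

191 kN/m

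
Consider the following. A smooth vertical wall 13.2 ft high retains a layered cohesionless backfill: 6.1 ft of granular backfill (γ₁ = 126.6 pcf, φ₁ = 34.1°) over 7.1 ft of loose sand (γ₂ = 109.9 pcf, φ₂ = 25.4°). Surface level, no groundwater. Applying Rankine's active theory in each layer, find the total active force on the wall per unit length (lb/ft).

3960 lb/ft

K_a1 = tan²(45°−34.1°/2) = 0.2815; K_a2 = tan²(45°−25.4°/2) = 0.3996.
Layer 1: σ at base = K_a1 γ₁ h₁ = 217.4 psf; P₁ = ½×217.4×6.1 = 663.1.
Layer 2: σ_v at top = γ₁h₁ = 772.3; σ_h top = K_a2×772.3 = 308.6; σ_h base = K_a2×(772.3+109.9×7.1) = 620.5.
P₂ = ½(308.6+620.5)×7.1 = 3298. Total P_a = 663.1+3298 = 3961 lb/ft.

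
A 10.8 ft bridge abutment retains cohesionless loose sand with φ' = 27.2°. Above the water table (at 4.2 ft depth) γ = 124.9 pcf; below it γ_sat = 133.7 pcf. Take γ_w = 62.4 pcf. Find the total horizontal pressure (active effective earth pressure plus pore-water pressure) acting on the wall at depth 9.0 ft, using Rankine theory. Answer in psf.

K_a = (1 − sin φ)/(1 + sin φ) = 0.3726.
γ' = 133.7 − 62.4 = 71.30 pcf.
Effective vertical stress at 9.0 ft: σ'_v = 124.9×4.2 + 71.30×4.80 = 866.8 psf.
σ'_h = K_a σ'_v = 0.3726 × 866.8 = 323.0 psf; u = γ_w × 4.80 = 299.5 psf.
Total σ_h = 323.0 + 299.5 = 622.5 psf.

622 psf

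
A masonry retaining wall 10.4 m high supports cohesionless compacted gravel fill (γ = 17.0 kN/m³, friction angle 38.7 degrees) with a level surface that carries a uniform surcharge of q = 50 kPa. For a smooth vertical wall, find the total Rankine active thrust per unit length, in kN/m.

332 kN/m

K_a = tan²(45° − φ/2) = 0.2306.
Soil triangle: ½ K_a γ H² = 0.5×0.2306×17.0×10.4² = 212.0 kN/m.
Surcharge rectangle: K_a q H = 0.2306×50×10.4 = 119.9 kN/m.
Total = 212.0 + 119.9 = 331.9 kN/m.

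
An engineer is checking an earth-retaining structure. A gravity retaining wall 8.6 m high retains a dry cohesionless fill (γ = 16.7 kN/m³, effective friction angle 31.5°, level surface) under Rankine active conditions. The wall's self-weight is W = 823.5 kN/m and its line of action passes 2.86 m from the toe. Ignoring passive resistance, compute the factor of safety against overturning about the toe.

K_a = tan²(45° − 31.5°/2) = 0.3136.
P_a = ½K_aγH² = 0.5×0.3136×16.7×8.6² = 193.7 kN/m, acting at H/3 = 2.867 m above the base.
Overturning moment M_o = P_a × H/3 = 193.7 × 2.867 = 555.2.
Resisting moment M_r = W × 2.86 = 823.5 × 2.86 = 2355.
FS_overturning = M_r/M_o = 2355/555.2 = 4.242.

4.24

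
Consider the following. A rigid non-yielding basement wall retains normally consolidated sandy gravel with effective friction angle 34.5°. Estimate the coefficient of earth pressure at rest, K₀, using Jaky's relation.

0.434

K₀ = 1 − sin φ' = 1 − sin 34.5° = 0.4336.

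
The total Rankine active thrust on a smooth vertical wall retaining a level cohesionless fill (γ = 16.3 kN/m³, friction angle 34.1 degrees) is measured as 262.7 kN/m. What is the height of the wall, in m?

K_a = 0.2815. P_a = ½ K_a γ H² ⇒ H = √(2P_a/(K_a γ)).
H = √(2×262.7/(0.2815×16.3)) = 10.70 m.

10.7 m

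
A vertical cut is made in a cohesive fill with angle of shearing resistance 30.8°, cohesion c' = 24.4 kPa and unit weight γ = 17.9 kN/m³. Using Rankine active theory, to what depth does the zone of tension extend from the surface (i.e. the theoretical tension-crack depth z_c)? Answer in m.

K_a = tan²(45° − 30.8°/2) = 0.3227; √K_a = 0.5681.
The active pressure is zero where K_a γ z = 2c√K_a, so z_c = 2c/(γ√K_a) = 2×24.4/(17.9×0.5681) = 4.799 m.

4.80 m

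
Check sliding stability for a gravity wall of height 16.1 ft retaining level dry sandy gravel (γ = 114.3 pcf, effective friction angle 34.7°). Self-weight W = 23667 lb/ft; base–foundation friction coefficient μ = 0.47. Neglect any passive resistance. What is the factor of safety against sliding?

2.74

K_a = tan²(45° − 34.7°/2) = 0.2745.
P_a = ½K_aγH² = 0.5×0.2745×114.3×16.1² = 4066 lb/ft, acting at H/3 = 5.367 ft above the base.
FS_sliding = μW / P_a = 0.47×23667 / 4066 = 2.736.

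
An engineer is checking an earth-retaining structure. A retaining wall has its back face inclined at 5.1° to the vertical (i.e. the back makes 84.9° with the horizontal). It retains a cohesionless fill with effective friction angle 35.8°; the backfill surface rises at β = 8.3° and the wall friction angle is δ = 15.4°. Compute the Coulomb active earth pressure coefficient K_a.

K_a = sin²(α+φ) / [sin²α · sin(α−δ) · (1 + √{sin(φ+δ)sin(φ−β) / (sin(α−δ)sin(α+β))})²].
With α = 84.9°, φ = 35.8°, δ = 15.4°, β = 8.3°: K_a = 0.3030.

0.303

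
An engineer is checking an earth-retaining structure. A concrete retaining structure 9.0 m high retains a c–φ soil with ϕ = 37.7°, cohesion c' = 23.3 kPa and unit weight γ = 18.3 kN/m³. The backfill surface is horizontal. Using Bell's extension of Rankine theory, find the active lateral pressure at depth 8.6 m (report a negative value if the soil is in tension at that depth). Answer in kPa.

K_a = (1 − sin φ)/(1 + sin φ) = 0.2411.
σ_a = K_a γ z − 2c√K_a = 0.2411×18.3×8.6 − 2×23.3×0.4910 = 15.06 kPa.

15.1 kPa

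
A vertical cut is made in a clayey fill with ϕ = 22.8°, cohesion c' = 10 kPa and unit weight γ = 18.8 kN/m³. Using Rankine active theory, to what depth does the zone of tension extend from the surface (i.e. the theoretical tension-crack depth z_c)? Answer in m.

1.60 m

K_a = tan²(45° − 22.8°/2) = 0.4414; √K_a = 0.6644.
The active pressure is zero where K_a γ z = 2c√K_a, so z_c = 2c/(γ√K_a) = 2×10/(18.8×0.6644) = 1.601 m.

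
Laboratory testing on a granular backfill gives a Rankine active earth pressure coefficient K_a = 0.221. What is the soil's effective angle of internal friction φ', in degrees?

K_a = tan²(45° − φ/2) ⇒ 45° − φ/2 = arctan(√0.221) = 25.18°.
φ = 2(45° − 25.18°) = 39.64°.

39.6°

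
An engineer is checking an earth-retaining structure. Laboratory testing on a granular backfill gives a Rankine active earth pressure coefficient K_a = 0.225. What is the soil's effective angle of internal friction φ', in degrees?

K_a = tan²(45° − φ/2) ⇒ 45° − φ/2 = arctan(√0.225) = 25.38°.
φ = 2(45° − 25.38°) = 39.25°.

39.2°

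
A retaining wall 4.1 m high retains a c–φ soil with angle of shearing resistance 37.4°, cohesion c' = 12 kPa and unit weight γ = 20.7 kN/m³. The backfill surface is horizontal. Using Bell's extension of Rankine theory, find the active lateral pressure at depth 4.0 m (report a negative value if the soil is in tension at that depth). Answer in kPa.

K_a = (1 − sin φ)/(1 + sin φ) = 0.2443.
σ_a = K_a γ z − 2c√K_a = 0.2443×20.7×4.0 − 2×12×0.4942 = 8.364 kPa.

8.36 kPa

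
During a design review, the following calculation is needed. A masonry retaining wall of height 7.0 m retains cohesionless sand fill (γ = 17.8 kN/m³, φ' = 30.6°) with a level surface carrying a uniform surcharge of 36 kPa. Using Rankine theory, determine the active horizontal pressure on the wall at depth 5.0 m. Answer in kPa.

K_a = (1 − sin φ)/(1 + sin φ) = 0.3253.
σ_v = γz + q = 17.8 × 5.0 + 36 = 125.0 kPa.
σ_h = K_a σ_v = 0.3253 × 125.0 = 40.67 kPa.

40.7 kPa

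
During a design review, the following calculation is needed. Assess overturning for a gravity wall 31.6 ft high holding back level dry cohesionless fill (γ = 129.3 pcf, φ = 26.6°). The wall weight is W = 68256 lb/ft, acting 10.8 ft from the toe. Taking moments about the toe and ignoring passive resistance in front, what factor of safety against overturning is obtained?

K_a = tan²(45° − 26.6°/2) = 0.3814.
P_a = ½K_aγH² = 0.5×0.3814×129.3×31.6² = 24620 lb/ft, acting at H/3 = 10.53 ft above the base.
Overturning moment M_o = P_a × H/3 = 24620 × 10.53 = 259400.
Resisting moment M_r = W × 10.8 = 68256 × 10.8 = 737200.
FS_overturning = M_r/M_o = 737200/259400 = 2.842.

2.84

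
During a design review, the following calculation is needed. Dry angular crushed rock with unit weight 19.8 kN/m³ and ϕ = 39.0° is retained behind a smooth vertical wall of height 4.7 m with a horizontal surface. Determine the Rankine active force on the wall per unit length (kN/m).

49.8 kN/m

K_a = tan²(45° − φ/2) = 0.2275.
P_a = ½ K_a γ H² = 0.5 × 0.2275 × 19.8 × 4.7² = 49.75 kN/m.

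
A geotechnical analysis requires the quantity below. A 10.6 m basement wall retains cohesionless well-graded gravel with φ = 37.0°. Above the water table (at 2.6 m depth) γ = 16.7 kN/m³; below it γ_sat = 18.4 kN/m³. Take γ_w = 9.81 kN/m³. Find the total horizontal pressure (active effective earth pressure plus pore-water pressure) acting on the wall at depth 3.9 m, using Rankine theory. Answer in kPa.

26.3 kPa

K_a = (1 − sin φ)/(1 + sin φ) = 0.2486.
γ' = 18.4 − 9.81 = 8.590 kN/m³.
Effective vertical stress at 3.9 m: σ'_v = 16.7×2.6 + 8.590×1.30 = 54.59 kPa.
σ'_h = K_a σ'_v = 0.2486 × 54.59 = 13.57 kPa; u = γ_w × 1.30 = 12.75 kPa.
Total σ_h = 13.57 + 12.75 = 26.32 kPa.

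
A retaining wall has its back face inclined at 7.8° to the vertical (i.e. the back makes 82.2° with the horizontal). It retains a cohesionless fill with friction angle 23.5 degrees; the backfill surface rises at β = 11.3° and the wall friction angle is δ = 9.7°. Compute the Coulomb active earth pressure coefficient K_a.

0.544

K_a = sin²(α+φ) / [sin²α · sin(α−δ) · (1 + √{sin(φ+δ)sin(φ−β) / (sin(α−δ)sin(α+β))})²].
With α = 82.2°, φ = 23.5°, δ = 9.7°, β = 11.3°: K_a = 0.5443.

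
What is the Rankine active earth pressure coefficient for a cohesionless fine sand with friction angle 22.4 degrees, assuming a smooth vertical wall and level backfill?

K_a = (1 − sin φ)/(1 + sin φ) = (1 − sin 22.4°)/(1 + sin 22.4°) = 0.4482.

0.448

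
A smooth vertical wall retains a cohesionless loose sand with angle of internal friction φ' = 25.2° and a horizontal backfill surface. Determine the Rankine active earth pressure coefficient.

0.403

K_a = tan²(45° − φ/2) = tan²(32.40°) = 0.4027.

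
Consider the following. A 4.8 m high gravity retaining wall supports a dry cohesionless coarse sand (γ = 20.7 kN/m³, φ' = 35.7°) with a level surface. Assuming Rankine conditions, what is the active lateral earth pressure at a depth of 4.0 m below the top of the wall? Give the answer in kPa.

21.8 kPa

K_a = (1 − sin φ)/(1 + sin φ) = 0.2630.
σ_h = K_a γ z = 0.2630 × 20.7 × 4.0 = 21.78 kPa.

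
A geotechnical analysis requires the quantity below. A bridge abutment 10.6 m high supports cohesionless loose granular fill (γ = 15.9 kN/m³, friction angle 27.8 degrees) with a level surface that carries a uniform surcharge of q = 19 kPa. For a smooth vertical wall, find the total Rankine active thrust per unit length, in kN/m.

398 kN/m

K_a = tan²(45° − φ/2) = 0.3639.
Soil triangle: ½ K_a γ H² = 0.5×0.3639×15.9×10.6² = 325.1 kN/m.
Surcharge rectangle: K_a q H = 0.3639×19×10.6 = 73.29 kN/m.
Total = 325.1 + 73.29 = 398.3 kN/m.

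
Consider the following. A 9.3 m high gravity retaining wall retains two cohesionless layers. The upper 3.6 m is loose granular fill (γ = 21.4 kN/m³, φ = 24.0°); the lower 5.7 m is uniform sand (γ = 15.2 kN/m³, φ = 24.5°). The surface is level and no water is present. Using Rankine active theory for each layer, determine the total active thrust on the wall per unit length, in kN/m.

K_a1 = tan²(45°−24.0°/2) = 0.4217; K_a2 = tan²(45°−24.5°/2) = 0.4137.
Layer 1: σ at base = K_a1 γ₁ h₁ = 32.49 kPa; P₁ = ½×32.49×3.6 = 58.48.
Layer 2: σ_v at top = γ₁h₁ = 77.04; σ_h top = K_a2×77.04 = 31.87; σ_h base = K_a2×(77.04+15.2×5.7) = 67.72.
P₂ = ½(31.87+67.72)×5.7 = 283.8. Total P_a = 58.48+283.8 = 342.3 kN/m.

342 kN/m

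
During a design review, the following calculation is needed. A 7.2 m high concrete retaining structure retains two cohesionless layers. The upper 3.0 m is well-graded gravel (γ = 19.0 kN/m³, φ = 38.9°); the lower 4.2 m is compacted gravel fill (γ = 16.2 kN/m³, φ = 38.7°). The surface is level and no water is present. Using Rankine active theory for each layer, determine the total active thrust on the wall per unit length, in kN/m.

108 kN/m

K_a1 = tan²(45°−38.9°/2) = 0.2285; K_a2 = tan²(45°−38.7°/2) = 0.2306.
Layer 1: σ at base = K_a1 γ₁ h₁ = 13.03 kPa; P₁ = ½×13.03×3.0 = 19.54.
Layer 2: σ_v at top = γ₁h₁ = 57.00; σ_h top = K_a2×57.00 = 13.14; σ_h base = K_a2×(57.00+16.2×4.2) = 28.83.
P₂ = ½(13.14+28.83)×4.2 = 88.15. Total P_a = 19.54+88.15 = 107.7 kN/m.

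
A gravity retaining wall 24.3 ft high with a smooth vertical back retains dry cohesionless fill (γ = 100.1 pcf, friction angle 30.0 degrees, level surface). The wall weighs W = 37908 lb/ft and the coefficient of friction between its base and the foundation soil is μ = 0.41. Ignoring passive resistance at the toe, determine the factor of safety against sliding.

K_a = tan²(45° − 30.0°/2) = 0.3333.
P_a = ½K_aγH² = 0.5×0.3333×100.1×24.3² = 9851 lb/ft, acting at H/3 = 8.100 ft above the base.
FS_sliding = μW / P_a = 0.41×37908 / 9851 = 1.578.

1.58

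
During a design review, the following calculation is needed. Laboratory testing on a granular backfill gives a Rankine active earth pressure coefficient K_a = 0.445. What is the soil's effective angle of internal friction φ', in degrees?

K_a = tan²(45° − φ/2) ⇒ 45° − φ/2 = arctan(√0.445) = 33.71°.
φ = 2(45° − 33.71°) = 22.59°.

22.6°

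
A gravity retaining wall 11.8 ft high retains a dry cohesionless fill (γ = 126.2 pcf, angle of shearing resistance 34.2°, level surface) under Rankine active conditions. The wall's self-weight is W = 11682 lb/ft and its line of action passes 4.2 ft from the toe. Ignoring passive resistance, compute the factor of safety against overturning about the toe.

K_a = tan²(45° − 34.2°/2) = 0.2803.
P_a = ½K_aγH² = 0.5×0.2803×126.2×11.8² = 2463 lb/ft, acting at H/3 = 3.933 ft above the base.
Overturning moment M_o = P_a × H/3 = 2463 × 3.933 = 9688.
Resisting moment M_r = W × 4.2 = 11682 × 4.2 = 49060.
FS_overturning = M_r/M_o = 49060/9688 = 5.064.

5.06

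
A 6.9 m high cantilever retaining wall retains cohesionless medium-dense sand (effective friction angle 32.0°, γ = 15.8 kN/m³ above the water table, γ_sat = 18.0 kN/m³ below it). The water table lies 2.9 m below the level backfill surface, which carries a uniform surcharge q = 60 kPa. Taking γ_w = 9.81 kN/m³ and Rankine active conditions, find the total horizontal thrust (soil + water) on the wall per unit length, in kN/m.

K_a = tan²(45° − φ/2) = 0.3073.
γ' = 18.0 − 9.81 = 8.190 kN/m³. h₂ = H − d_w = 4.0 m.
σ'_h: at surface K_a·q = 18.44; at WT K_a(q+γd_w) = 32.51; at base K_a(q+γd_w+γ'h₂) = 42.58 kPa.
P₁ = ½(18.44+32.51)×2.9 = 73.88; P₂ = ½(32.51+42.58)×4.0 = 150.2; P_w = ½γ_w h₂² = 78.48.
Total = 73.88+150.2+78.48 = 302.5 kN/m.

303 kN/m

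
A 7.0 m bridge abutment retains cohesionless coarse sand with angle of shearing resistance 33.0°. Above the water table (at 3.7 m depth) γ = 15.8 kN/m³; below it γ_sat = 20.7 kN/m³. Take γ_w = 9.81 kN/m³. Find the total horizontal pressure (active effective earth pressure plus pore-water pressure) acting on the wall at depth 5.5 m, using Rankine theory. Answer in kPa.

K_a = (1 − sin φ)/(1 + sin φ) = 0.2948.
γ' = 20.7 − 9.81 = 10.89 kN/m³.
Effective vertical stress at 5.5 m: σ'_v = 15.8×3.7 + 10.89×1.80 = 78.06 kPa.
σ'_h = K_a σ'_v = 0.2948 × 78.06 = 23.01 kPa; u = γ_w × 1.80 = 17.66 kPa.
Total σ_h = 23.01 + 17.66 = 40.67 kPa.

40.7 kPa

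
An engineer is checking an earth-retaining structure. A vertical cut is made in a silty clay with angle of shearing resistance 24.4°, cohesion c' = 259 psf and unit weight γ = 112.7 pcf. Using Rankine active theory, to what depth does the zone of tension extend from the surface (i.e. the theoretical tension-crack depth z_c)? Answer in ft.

7.13 ft

K_a = tan²(45° − 24.4°/2) = 0.4153; √K_a = 0.6445.
The active pressure is zero where K_a γ z = 2c√K_a, so z_c = 2c/(γ√K_a) = 2×259/(112.7×0.6445) = 7.132 ft.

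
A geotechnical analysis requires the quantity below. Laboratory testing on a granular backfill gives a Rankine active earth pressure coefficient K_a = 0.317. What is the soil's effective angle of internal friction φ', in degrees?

31.2°

K_a = tan²(45° − φ/2) ⇒ 45° − φ/2 = arctan(√0.317) = 29.38°.
φ = 2(45° − 29.38°) = 31.24°.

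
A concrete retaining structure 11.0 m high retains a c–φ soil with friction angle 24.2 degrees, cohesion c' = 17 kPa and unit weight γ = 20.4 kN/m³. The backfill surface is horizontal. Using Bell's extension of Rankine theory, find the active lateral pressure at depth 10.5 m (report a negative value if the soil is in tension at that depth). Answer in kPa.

67.7 kPa

K_a = (1 − sin φ)/(1 + sin φ) = 0.4185.
σ_a = K_a γ z − 2c√K_a = 0.4185×20.4×10.5 − 2×17×0.6469 = 67.65 kPa.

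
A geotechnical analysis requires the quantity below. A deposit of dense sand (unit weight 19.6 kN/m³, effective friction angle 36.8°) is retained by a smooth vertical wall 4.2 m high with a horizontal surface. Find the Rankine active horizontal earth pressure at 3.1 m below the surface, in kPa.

15.2 kPa

K_a = (1 − sin φ)/(1 + sin φ) = 0.2508.
σ_h = K_a γ z = 0.2508 × 19.6 × 3.1 = 15.24 kPa.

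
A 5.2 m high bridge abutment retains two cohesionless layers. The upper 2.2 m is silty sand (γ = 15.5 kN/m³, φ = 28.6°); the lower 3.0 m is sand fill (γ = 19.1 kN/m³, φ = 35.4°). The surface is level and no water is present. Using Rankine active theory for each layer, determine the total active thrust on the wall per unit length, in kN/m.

63.4 kN/m

K_a1 = tan²(45°−28.6°/2) = 0.3525; K_a2 = tan²(45°−35.4°/2) = 0.2664.
Layer 1: σ at base = K_a1 γ₁ h₁ = 12.02 kPa; P₁ = ½×12.02×2.2 = 13.22.
Layer 2: σ_v at top = γ₁h₁ = 34.10; σ_h top = K_a2×34.10 = 9.084; σ_h base = K_a2×(34.10+19.1×3.0) = 24.35.
P₂ = ½(9.084+24.35)×3.0 = 50.15. Total P_a = 13.22+50.15 = 63.37 kN/m.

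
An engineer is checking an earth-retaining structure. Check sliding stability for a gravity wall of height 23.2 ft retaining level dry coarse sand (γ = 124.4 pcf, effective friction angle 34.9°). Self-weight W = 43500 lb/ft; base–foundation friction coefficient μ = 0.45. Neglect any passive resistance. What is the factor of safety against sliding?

K_a = tan²(45° − 34.9°/2) = 0.2721.
P_a = ½K_aγH² = 0.5×0.2721×124.4×23.2² = 9111 lb/ft, acting at H/3 = 7.733 ft above the base.
FS_sliding = μW / P_a = 0.45×43500 / 9111 = 2.148.

2.15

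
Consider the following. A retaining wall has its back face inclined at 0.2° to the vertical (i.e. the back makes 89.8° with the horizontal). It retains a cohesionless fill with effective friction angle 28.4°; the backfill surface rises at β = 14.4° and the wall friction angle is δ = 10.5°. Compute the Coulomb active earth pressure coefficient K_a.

K_a = sin²(α+φ) / [sin²α · sin(α−δ) · (1 + √{sin(φ+δ)sin(φ−β) / (sin(α−δ)sin(α+β))})²].
With α = 89.8°, φ = 28.4°, δ = 10.5°, β = 14.4°: K_a = 0.4037.

0.404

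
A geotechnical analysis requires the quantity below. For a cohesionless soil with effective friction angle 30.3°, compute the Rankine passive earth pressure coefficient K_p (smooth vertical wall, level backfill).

K_p = (1 + sin φ)/(1 − sin φ) = tan²(45° + 30.3°/2) = 3.037.

3.04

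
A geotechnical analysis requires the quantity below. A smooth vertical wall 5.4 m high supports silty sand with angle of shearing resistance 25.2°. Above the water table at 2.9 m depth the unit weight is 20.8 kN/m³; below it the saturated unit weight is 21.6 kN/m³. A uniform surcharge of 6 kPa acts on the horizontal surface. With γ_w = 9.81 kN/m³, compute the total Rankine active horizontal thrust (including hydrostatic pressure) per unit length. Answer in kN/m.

K_a = tan²(45° − φ/2) = 0.4027.
γ' = 21.6 − 9.81 = 11.79 kN/m³. h₂ = H − d_w = 2.5 m.
σ'_h: at surface K_a·q = 2.416; at WT K_a(q+γd_w) = 26.71; at base K_a(q+γd_w+γ'h₂) = 38.58 kPa.
P₁ = ½(2.416+26.71)×2.9 = 42.23; P₂ = ½(26.71+38.58)×2.5 = 81.61; P_w = ½γ_w h₂² = 30.66.
Total = 42.23+81.61+30.66 = 154.5 kN/m.

155 kN/m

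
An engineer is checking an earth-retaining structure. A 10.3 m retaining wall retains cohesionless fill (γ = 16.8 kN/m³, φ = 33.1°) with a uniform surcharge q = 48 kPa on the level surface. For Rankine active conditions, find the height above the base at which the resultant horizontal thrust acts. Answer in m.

K_a = 0.2936.
Triangular part P₁ = ½K_aγH² = 261.6 at H/3 = 3.433 m; rectangular part P₂ = K_a q H = 145.1 at H/2 = 5.150 m.
ȳ = (P₁·3.433 + P₂·5.150)/(P₁+P₂) = 4.046 m.

4.05 m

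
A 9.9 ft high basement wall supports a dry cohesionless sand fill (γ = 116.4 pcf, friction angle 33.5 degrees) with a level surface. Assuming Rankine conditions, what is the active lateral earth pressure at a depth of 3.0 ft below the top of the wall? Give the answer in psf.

K_a = (1 − sin φ)/(1 + sin φ) = 0.2887.
σ_h = K_a γ z = 0.2887 × 116.4 × 3.0 = 100.8 psf.

101 psf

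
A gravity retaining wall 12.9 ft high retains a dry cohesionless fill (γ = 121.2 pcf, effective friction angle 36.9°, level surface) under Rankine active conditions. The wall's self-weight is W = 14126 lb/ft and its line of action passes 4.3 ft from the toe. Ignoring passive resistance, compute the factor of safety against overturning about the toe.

5.61

K_a = tan²(45° − 36.9°/2) = 0.2497.
P_a = ½K_aγH² = 0.5×0.2497×121.2×12.9² = 2518 lb/ft, acting at H/3 = 4.300 ft above the base.
Overturning moment M_o = P_a × H/3 = 2518 × 4.300 = 10830.
Resisting moment M_r = W × 4.3 = 14126 × 4.3 = 60740.
FS_overturning = M_r/M_o = 60740/10830 = 5.610.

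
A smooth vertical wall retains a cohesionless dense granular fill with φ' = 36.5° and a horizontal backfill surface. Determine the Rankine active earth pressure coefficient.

0.254

K_a = (1 − sin φ)/(1 + sin φ) = (1 − sin 36.5°)/(1 + sin 36.5°) = 0.2541.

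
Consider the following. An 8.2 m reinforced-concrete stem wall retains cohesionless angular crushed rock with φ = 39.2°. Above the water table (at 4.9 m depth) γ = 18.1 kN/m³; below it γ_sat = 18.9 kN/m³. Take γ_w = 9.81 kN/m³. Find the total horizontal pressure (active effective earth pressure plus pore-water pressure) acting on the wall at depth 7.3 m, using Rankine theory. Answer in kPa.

K_a = (1 − sin φ)/(1 + sin φ) = 0.2255.
γ' = 18.9 − 9.81 = 9.090 kN/m³.
Effective vertical stress at 7.3 m: σ'_v = 18.1×4.9 + 9.090×2.40 = 110.5 kPa.
σ'_h = K_a σ'_v = 0.2255 × 110.5 = 24.92 kPa; u = γ_w × 2.40 = 23.54 kPa.
Total σ_h = 24.92 + 23.54 = 48.46 kPa.

48.5 kPa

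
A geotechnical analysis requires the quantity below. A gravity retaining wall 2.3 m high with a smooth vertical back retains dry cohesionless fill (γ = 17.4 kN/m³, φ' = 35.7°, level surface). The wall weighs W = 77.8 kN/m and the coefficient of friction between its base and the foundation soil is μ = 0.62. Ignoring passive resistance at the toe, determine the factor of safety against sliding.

3.99

K_a = tan²(45° − 35.7°/2) = 0.2630.
P_a = ½K_aγH² = 0.5×0.2630×17.4×2.3² = 12.10 kN/m, acting at H/3 = 0.7667 m above the base.
FS_sliding = μW / P_a = 0.62×77.8 / 12.10 = 3.985.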